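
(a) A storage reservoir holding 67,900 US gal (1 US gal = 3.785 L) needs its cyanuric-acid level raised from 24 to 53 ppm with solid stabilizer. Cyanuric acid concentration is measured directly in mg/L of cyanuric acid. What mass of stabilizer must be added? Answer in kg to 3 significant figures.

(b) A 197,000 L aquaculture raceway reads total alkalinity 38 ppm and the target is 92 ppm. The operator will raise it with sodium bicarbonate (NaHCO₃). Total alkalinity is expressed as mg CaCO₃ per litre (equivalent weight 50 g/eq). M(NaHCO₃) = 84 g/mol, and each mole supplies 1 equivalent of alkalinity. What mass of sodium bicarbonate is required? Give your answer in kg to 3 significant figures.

(a) 7.45 kg; (b) 17.9 kg

(a) Volume: 67,900 US gal × 3.785 L/gal = 257,002 L.
(a) CYA to add: (53 − 24) = 29 mg/L × 257,002 L = 7453 g cyanuric acid.

(b) Alkalinity to add: (92 − 38) = 54 mg/L as CaCO₃ × 197,000 L = 10,640 g as CaCO₃.
(b) Equivalents: 10,640 g ÷ 50 g/eq = 212.8 eq.
(b) NaHCO₃ supplies 1 eq per mole → 212.8 mol.
(b) Mass: 212.8 mol × 84 g/mol = 17,870 g.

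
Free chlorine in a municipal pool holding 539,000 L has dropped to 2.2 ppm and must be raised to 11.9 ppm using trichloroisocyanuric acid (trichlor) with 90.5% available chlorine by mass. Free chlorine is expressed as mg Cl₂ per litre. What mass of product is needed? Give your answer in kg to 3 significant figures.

Chlorine deficit: 11.9 − 2.2 = 9.7 ppm = 9.7 mg/L as Cl₂.
Cl₂ equivalent needed: 9.7 mg/L × 539,000 L = 5,228,000 mg = 5228 g.
Product at 90.5% available chlorine: 5228 / 0.905 = 5777 g.

5.78 kg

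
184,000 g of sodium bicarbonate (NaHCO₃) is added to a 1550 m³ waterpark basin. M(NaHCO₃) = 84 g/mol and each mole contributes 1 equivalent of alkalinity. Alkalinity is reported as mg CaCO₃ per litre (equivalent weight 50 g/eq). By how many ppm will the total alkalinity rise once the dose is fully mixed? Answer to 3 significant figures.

70.7 ppm

Volume: 1550 m³ = 1,550,000 L.
Moles of NaHCO₃: 184,000 g ÷ 84 g/mol = 2190 mol → 2190 eq of alkalinity.
As CaCO₃: 2190 eq × 50 g/eq = 109,500 g.
Rise: 109,500 g / 1,550,000 L × 1000 = 70.66 mg/L.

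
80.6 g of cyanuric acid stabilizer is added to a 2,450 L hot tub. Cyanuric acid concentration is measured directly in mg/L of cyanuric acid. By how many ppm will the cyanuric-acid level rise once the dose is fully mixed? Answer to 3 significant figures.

32.9 ppm

Rise: 80.6 g / 2,450 L × 1000 = 32.9 mg/L.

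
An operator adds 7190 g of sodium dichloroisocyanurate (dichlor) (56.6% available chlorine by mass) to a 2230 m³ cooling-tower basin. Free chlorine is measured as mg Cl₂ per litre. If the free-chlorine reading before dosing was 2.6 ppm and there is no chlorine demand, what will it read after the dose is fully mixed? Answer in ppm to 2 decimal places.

4.42 ppm

Volume: 2230 m³ = 2,230,000 L.
Available chlorine delivered: 7190 g × 0.566 = 4070 g as Cl₂.
Concentration rise: 4070 g / 2,230,000 L = 1.825 mg/L = 1.82 ppm.
Final FC: 2.6 + 1.82 = 4.42 ppm.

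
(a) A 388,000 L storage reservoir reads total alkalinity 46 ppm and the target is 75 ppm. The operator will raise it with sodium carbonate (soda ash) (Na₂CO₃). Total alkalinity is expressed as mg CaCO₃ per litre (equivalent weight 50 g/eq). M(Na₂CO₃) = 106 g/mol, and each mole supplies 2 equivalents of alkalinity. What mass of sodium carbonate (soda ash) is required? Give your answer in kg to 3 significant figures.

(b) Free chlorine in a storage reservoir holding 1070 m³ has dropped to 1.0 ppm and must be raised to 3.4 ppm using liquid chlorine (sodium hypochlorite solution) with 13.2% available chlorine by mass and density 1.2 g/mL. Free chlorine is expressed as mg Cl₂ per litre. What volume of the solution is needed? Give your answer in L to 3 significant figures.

(a) 11.9 kg; (b) 16.2 L

(a) Alkalinity to add: (75 − 46) = 29 mg/L as CaCO₃ × 388,000 L = 11,250 g as CaCO₃.
(a) Equivalents: 11,250 g ÷ 50 g/eq = 225 eq.
(a) Each mole of Na₂CO₃ supplies 2 eq, so 225 / 2 = 112.5 mol.
(a) Mass: 112.5 mol × 106 g/mol = 11,930 g.

(b) Volume: 1070 m³ = 1,070,000 L.
(b) Chlorine deficit: 3.4 − 1.0 = 2.4 ppm = 2.4 mg/L as Cl₂.
(b) Cl₂ equivalent needed: 2.4 mg/L × 1,070,000 L = 2,568,000 mg = 2568 g.
(b) Product at 13.2% available chlorine: 2568 / 0.132 = 19,450 g.
(b) Volume at density 1.2 g/mL: 19,450 g ÷ 1.2 g/mL = 16,210 mL.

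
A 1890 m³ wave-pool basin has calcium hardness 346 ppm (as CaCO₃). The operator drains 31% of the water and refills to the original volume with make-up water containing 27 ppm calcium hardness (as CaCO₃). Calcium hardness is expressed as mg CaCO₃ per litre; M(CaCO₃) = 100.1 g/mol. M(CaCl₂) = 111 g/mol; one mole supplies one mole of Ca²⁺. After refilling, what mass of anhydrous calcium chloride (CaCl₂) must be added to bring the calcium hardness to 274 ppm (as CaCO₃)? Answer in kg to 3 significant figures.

56.4 kg

Volume: 1890 m³ = 1,890,000 L.
After draining 31% and refilling: 346 × 0.69 + 27 × 0.31 = 247.11 ppm.
Deficit to target: 274 − 247.11 = 26.89 mg/L.
As CaCO₃: 26.89 mg/L × 1,890,000 L = 50,820 g; ÷ 100.1 = 507.7 mol Ca²⁺.
Mass: 507.7 × 111 = 56,360 g.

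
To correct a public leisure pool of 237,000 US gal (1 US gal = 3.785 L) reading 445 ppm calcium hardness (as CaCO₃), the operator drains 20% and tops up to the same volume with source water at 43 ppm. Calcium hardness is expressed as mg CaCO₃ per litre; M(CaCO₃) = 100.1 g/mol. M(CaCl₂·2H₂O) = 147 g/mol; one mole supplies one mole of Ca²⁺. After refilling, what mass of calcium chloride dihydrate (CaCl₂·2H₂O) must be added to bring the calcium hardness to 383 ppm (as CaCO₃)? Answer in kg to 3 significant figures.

24.2 kg

Volume: 237,000 US gal × 3.785 L/gal = 897,045 L.
After draining 20% and refilling: 445 × 0.80 + 43 × 0.20 = 364.6 ppm.
Deficit to target: 383 − 364.6 = 18.4 mg/L.
As CaCO₃: 18.4 mg/L × 897,045 L = 16,510 g; ÷ 100.1 = 164.9 mol Ca²⁺.
Mass: 164.9 × 147 = 24,240 g.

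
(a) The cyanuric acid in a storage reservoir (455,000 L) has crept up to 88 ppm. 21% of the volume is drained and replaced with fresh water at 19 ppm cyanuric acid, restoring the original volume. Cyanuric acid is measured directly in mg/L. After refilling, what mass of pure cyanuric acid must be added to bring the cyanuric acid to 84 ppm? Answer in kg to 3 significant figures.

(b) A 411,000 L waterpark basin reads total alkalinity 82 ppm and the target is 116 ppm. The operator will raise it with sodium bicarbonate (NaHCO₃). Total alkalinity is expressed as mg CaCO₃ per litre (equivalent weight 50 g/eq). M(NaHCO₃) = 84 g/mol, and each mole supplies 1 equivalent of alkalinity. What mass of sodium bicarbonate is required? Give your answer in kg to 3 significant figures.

(a) After draining 21% and refilling: 88 × 0.79 + 19 × 0.21 = 73.51 ppm.
(a) Deficit to target: 84 − 73.51 = 10.49 mg/L.
(a) Mass: 10.49 mg/L × 455,000 L = 4773 g cyanuric acid.

(b) Alkalinity to add: (116 − 82) = 34 mg/L as CaCO₃ × 411,000 L = 13,970 g as CaCO₃.
(b) Equivalents: 13,970 g ÷ 50 g/eq = 279.5 eq.
(b) NaHCO₃ supplies 1 eq per mole → 279.5 mol.
(b) Mass: 279.5 mol × 84 g/mol = 23,480 g.

(a) 4.77 kg; (b) 23.5 kg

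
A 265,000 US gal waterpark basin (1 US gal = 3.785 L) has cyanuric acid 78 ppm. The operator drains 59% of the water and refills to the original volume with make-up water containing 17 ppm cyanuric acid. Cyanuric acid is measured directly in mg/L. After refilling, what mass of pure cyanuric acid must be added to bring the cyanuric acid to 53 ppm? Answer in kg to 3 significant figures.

Volume: 265,000 US gal × 3.785 L/gal = 1,003,025 L.
After draining 59% and refilling: 78 × 0.41 + 17 × 0.59 = 42.01 ppm.
Deficit to target: 53 − 42.01 = 10.99 mg/L.
Mass: 10.99 mg/L × 1,003,025 L = 11,020 g cyanuric acid.

11.0 kg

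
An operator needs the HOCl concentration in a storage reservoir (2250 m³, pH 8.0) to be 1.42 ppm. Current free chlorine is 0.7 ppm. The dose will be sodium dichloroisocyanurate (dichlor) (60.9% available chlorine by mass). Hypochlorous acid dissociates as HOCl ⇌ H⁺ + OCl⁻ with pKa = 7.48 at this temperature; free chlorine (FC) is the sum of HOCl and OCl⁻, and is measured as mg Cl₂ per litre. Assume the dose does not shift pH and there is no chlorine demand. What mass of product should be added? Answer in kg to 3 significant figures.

20.0 kg

Volume: 2250 m³ = 2,250,000 L.
[OCl⁻]/[HOCl] = 10^(pH − pKa) = 10^(8.0 − 7.48) = 3.311; fraction as HOCl = 1/(1 + 3.311) = 0.2319.
Free chlorine required for 1.42 ppm HOCl: 1.42 / 0.2319 = 6.122 ppm.
FC to add: 6.122 − 0.7 = 5.422 mg/L as Cl₂.
Cl₂ equivalent: 5.422 mg/L × 2,250,000 L = 12,200 g.
Product at 60.9% available Cl: 12,200 / 0.609 = 20,030 g.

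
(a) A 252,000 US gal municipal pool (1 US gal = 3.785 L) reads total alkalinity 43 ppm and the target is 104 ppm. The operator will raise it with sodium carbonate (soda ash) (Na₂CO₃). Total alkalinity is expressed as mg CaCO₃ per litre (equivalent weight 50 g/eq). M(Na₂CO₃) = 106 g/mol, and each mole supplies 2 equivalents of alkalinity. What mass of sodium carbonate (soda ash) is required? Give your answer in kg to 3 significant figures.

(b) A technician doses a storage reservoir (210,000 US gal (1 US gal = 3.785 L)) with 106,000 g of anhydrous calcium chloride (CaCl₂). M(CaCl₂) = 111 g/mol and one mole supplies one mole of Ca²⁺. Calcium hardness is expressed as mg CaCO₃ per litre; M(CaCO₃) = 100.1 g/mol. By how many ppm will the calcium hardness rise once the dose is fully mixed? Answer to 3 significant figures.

(a) 61.7 kg; (b) 120 ppm

(a) Volume: 252,000 US gal × 3.785 L/gal = 953,820 L.
(a) Alkalinity to add: (104 − 43) = 61 mg/L as CaCO₃ × 953,820 L = 58,180 g as CaCO₃.
(a) Equivalents: 58,180 g ÷ 50 g/eq = 1164 eq.
(a) Each mole of Na₂CO₃ supplies 2 eq, so 1164 / 2 = 581.8 mol.
(a) Mass: 581.8 mol × 106 g/mol = 61,670 g.

(b) Volume: 210,000 US gal × 3.785 L/gal = 794,850 L.
(b) Moles of Ca²⁺: 106,000 g ÷ 111 g/mol = 955 mol.
(b) As CaCO₃: 955 mol × 100.1 g/mol = 95,590 g.
(b) Rise: 95,590 g / 794,850 L × 1000 = 120.3 mg/L.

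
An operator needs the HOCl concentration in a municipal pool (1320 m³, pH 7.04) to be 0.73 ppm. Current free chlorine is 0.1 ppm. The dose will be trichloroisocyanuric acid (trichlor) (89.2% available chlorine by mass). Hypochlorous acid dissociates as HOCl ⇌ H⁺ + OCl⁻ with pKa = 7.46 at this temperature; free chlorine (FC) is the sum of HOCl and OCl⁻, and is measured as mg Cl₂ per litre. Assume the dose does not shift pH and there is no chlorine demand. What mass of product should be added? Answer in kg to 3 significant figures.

1.34 kg

Volume: 1320 m³ = 1,320,000 L.
[OCl⁻]/[HOCl] = 10^(pH − pKa) = 10^(7.04 − 7.46) = 0.3802; fraction as HOCl = 1/(1 + 0.3802) = 0.7245.
Free chlorine required for 0.73 ppm HOCl: 0.73 / 0.7245 = 1.008 ppm.
FC to add: 1.008 − 0.1 = 0.9075 mg/L as Cl₂.
Cl₂ equivalent: 0.9075 mg/L × 1,320,000 L = 1198 g.
Product at 89.2% available Cl: 1198 / 0.892 = 1343 g.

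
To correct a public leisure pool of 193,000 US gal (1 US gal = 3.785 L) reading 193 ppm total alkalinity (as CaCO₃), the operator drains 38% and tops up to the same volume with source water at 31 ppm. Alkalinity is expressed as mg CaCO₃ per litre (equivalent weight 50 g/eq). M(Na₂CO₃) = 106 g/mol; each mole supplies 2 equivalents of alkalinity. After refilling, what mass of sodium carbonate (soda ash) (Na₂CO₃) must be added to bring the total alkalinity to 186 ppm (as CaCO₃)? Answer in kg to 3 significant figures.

42.2 kg

Volume: 193,000 US gal × 3.785 L/gal = 730,505 L.
After draining 38% and refilling: 193 × 0.62 + 31 × 0.38 = 131.44 ppm.
Deficit to target: 186 − 131.44 = 54.56 mg/L.
As CaCO₃: 54.56 mg/L × 730,505 L = 39,860 g; ÷ 50 g/eq ÷ 2 = 398.6 mol Na₂CO₃.
Mass: 398.6 × 106 = 42,250 g.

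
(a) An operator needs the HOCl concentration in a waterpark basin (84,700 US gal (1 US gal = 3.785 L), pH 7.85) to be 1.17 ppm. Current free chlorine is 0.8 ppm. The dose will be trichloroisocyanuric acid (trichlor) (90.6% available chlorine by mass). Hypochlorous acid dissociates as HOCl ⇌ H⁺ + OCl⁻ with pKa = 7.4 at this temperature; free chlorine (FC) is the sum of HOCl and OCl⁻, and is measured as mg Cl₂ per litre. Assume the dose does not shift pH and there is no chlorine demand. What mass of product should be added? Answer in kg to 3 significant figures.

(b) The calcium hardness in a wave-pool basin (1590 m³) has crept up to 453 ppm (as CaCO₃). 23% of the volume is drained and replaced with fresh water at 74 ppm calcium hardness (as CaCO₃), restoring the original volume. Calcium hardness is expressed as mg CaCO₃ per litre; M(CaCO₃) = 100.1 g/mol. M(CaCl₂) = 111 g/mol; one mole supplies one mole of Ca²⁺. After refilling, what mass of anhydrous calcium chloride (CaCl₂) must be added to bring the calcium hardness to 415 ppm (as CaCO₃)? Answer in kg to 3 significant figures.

(a) Volume: 84,700 US gal × 3.785 L/gal = 320,590 L.
(a) [OCl⁻]/[HOCl] = 10^(pH − pKa) = 10^(7.85 − 7.4) = 2.818; fraction as HOCl = 1/(1 + 2.818) = 0.2619.
(a) Free chlorine required for 1.17 ppm HOCl: 1.17 / 0.2619 = 4.468 ppm.
(a) FC to add: 4.468 − 0.8 = 3.668 mg/L as Cl₂.
(a) Cl₂ equivalent: 3.668 mg/L × 320,590 L = 1176 g.
(a) Product at 90.6% available Cl: 1176 / 0.906 = 1298 g.

(b) Volume: 1590 m³ = 1,590,000 L.
(b) After draining 23% and refilling: 453 × 0.77 + 74 × 0.23 = 365.83 ppm.
(b) Deficit to target: 415 − 365.83 = 49.17 mg/L.
(b) As CaCO₃: 49.17 mg/L × 1,590,000 L = 78,180 g; ÷ 100.1 = 781 mol Ca²⁺.
(b) Mass: 781 × 111 = 86,690 g.

(a) 1.30 kg; (b) 86.7 kg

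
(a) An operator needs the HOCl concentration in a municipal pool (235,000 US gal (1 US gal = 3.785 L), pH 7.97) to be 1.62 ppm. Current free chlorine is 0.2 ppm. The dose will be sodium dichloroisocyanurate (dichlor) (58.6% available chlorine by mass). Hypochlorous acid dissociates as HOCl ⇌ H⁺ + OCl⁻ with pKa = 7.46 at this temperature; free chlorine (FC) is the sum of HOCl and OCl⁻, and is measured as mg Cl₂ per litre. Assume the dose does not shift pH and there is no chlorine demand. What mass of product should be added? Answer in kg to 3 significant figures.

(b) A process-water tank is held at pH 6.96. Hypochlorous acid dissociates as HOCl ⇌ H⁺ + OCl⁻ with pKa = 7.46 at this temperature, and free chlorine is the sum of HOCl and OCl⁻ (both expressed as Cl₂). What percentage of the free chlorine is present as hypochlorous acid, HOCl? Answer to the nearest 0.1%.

(a) Volume: 235,000 US gal × 3.785 L/gal = 889,475 L.
(a) [OCl⁻]/[HOCl] = 10^(pH − pKa) = 10^(7.97 − 7.46) = 3.236; fraction as HOCl = 1/(1 + 3.236) = 0.2361.
(a) Free chlorine required for 1.62 ppm HOCl: 1.62 / 0.2361 = 6.862 ppm.
(a) FC to add: 6.862 − 0.2 = 6.662 mg/L as Cl₂.
(a) Cl₂ equivalent: 6.662 mg/L × 889,475 L = 5926 g.
(a) Product at 58.6% available Cl: 5926 / 0.586 = 10,110 g.

(b) [OCl⁻]/[HOCl] = 10^(pH − pKa) = 10^(6.96 − 7.46) = 10^-0.50 = 0.3162.
(b) Fraction as HOCl = 1 / (1 + 0.3162) = 0.7597.

(a) 10.1 kg; (b) 76.0%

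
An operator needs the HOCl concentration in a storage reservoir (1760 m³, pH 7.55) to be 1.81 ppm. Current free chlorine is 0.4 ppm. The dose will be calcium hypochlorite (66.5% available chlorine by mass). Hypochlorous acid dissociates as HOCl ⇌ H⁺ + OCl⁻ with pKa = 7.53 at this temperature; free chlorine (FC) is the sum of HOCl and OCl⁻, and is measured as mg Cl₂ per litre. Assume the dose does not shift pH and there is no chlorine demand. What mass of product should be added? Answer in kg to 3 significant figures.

Volume: 1760 m³ = 1,760,000 L.
[OCl⁻]/[HOCl] = 10^(pH − pKa) = 10^(7.55 − 7.53) = 1.047; fraction as HOCl = 1/(1 + 1.047) = 0.4885.
Free chlorine required for 1.81 ppm HOCl: 1.81 / 0.4885 = 3.705 ppm.
FC to add: 3.705 − 0.4 = 3.305 mg/L as Cl₂.
Cl₂ equivalent: 3.305 mg/L × 1,760,000 L = 5817 g.
Product at 66.5% available Cl: 5817 / 0.665 = 8748 g.

8.75 kg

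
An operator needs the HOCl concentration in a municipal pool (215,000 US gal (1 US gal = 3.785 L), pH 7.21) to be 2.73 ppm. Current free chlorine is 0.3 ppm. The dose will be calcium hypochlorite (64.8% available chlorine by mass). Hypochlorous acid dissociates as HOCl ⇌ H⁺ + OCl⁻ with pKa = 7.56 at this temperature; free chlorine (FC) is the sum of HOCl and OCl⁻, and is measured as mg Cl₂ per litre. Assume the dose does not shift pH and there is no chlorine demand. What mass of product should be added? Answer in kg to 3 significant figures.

4.58 kg

Volume: 215,000 US gal × 3.785 L/gal = 813,775 L.
[OCl⁻]/[HOCl] = 10^(pH − pKa) = 10^(7.21 − 7.56) = 0.4467; fraction as HOCl = 1/(1 + 0.4467) = 0.6912.
Free chlorine required for 2.73 ppm HOCl: 2.73 / 0.6912 = 3.949 ppm.
FC to add: 3.949 − 0.3 = 3.649 mg/L as Cl₂.
Cl₂ equivalent: 3.649 mg/L × 813,775 L = 2970 g.
Product at 64.8% available Cl: 2970 / 0.648 = 4583 g.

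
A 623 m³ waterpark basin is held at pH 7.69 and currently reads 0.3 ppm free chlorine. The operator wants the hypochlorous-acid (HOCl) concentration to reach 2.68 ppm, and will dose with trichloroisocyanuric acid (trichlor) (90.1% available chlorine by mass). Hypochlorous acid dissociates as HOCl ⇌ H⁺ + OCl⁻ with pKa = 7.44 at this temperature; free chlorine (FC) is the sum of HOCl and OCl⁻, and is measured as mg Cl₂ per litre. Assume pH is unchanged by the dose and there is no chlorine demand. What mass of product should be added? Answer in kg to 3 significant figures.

4.94 kg

Volume: 623 m³ = 623,000 L.
[OCl⁻]/[HOCl] = 10^(pH − pKa) = 10^(7.69 − 7.44) = 1.778; fraction as HOCl = 1/(1 + 1.778) = 0.3599.
Free chlorine required for 2.68 ppm HOCl: 2.68 / 0.3599 = 7.446 ppm.
FC to add: 7.446 − 0.3 = 7.146 mg/L as Cl₂.
Cl₂ equivalent: 7.146 mg/L × 623,000 L = 4452 g.
Product at 90.1% available Cl: 4452 / 0.901 = 4941 g.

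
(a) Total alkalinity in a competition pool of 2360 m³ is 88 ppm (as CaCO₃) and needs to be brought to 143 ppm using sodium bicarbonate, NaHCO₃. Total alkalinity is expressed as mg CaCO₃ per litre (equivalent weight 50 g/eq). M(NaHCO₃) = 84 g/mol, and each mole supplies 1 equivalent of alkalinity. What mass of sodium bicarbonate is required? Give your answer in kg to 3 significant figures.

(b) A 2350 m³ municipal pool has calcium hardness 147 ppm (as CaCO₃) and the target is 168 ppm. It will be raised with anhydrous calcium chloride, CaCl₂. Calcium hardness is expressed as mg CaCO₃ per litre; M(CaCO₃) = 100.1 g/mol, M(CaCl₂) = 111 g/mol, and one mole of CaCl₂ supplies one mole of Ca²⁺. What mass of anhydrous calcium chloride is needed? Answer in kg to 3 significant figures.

(a) Volume: 2360 m³ = 2,360,000 L.
(a) Alkalinity to add: (143 − 88) = 55 mg/L as CaCO₃ × 2,360,000 L = 129,800 g as CaCO₃.
(a) Equivalents: 129,800 g ÷ 50 g/eq = 2596 eq.
(a) NaHCO₃ supplies 1 eq per mole → 2596 mol.
(a) Mass: 2596 mol × 84 g/mol = 218,100 g.

(b) Volume: 2350 m³ = 2,350,000 L.
(b) Hardness to add: (168 − 147) = 21 mg/L as CaCO₃ × 2,350,000 L = 49,350 g as CaCO₃.
(b) Moles of Ca²⁺ (1 mol Ca²⁺ ≡ 1 mol CaCO₃): 49,350 / 100.1 g/mol = 493 mol.
(b) Mass of CaCl₂: 493 × 111 = 54,720 g.

(a) 218 kg; (b) 54.7 kg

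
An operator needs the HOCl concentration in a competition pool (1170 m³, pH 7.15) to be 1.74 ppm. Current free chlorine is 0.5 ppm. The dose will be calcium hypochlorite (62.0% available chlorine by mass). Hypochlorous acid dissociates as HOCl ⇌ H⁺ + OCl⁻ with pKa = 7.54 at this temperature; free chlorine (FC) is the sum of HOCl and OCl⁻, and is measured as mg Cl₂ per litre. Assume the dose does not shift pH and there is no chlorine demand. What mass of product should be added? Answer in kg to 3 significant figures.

3.68 kg

Volume: 1170 m³ = 1,170,000 L.
[OCl⁻]/[HOCl] = 10^(pH − pKa) = 10^(7.15 − 7.54) = 0.4074; fraction as HOCl = 1/(1 + 0.4074) = 0.7105.
Free chlorine required for 1.74 ppm HOCl: 1.74 / 0.7105 = 2.449 ppm.
FC to add: 2.449 − 0.5 = 1.949 mg/L as Cl₂.
Cl₂ equivalent: 1.949 mg/L × 1,170,000 L = 2280 g.
Product at 62.0% available Cl: 2280 / 0.62 = 3678 g.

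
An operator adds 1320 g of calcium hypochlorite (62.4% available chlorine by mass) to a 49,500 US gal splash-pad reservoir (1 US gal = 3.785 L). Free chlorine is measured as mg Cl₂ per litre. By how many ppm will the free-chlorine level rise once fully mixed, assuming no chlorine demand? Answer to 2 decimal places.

4.40 ppm

Volume: 49,500 US gal × 3.785 L/gal = 187,358 L.
Available chlorine delivered: 1320 g × 0.624 = 823.7 g as Cl₂.
Concentration rise: 823.7 g / 187,358 L = 4.396 mg/L = 4.40 ppm.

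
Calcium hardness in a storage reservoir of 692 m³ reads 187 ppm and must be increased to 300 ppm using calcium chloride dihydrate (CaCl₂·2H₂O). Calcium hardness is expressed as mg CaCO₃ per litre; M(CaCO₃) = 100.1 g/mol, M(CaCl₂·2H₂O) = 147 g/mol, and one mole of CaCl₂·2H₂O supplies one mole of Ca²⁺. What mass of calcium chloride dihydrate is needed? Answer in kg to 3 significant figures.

Volume: 692 m³ = 692,000 L.
Hardness to add: (300 − 187) = 113 mg/L as CaCO₃ × 692,000 L = 78,200 g as CaCO₃.
Moles of Ca²⁺ (1 mol Ca²⁺ ≡ 1 mol CaCO₃): 78,200 / 100.1 g/mol = 781.2 mol.
Mass of CaCl₂·2H₂O: 781.2 × 147 = 114,800 g.

115 kg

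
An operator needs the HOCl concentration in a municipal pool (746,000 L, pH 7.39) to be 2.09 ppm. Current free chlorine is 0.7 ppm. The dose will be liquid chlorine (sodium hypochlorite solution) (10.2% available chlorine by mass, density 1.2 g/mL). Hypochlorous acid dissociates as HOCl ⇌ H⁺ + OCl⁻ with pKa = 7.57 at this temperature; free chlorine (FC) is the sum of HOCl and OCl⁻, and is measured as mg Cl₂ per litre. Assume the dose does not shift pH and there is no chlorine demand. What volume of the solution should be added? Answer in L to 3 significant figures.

[OCl⁻]/[HOCl] = 10^(pH − pKa) = 10^(7.39 − 7.57) = 0.6607; fraction as HOCl = 1/(1 + 0.6607) = 0.6022.
Free chlorine required for 2.09 ppm HOCl: 2.09 / 0.6022 = 3.471 ppm.
FC to add: 3.471 − 0.7 = 2.771 mg/L as Cl₂.
Cl₂ equivalent: 2.771 mg/L × 746,000 L = 2067 g.
Product at 10.2% available Cl: 2067 / 0.102 = 20,270 g.
Volume: 20,270 g ÷ 1.2 g/mL = 16,890 mL.

16.9 L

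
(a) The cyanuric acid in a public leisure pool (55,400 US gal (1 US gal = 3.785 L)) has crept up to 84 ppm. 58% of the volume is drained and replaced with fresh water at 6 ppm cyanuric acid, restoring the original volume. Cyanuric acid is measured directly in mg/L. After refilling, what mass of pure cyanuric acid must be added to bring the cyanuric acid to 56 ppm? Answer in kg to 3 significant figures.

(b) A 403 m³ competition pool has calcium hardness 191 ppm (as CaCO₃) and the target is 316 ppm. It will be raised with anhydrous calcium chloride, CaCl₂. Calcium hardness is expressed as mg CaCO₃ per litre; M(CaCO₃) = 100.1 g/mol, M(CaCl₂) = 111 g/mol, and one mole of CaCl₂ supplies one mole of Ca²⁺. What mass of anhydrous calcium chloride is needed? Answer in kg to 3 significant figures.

(a) 3.62 kg; (b) 55.9 kg

(a) Volume: 55,400 US gal × 3.785 L/gal = 209,689 L.
(a) After draining 58% and refilling: 84 × 0.42 + 6 × 0.58 = 38.76 ppm.
(a) Deficit to target: 56 − 38.76 = 17.24 mg/L.
(a) Mass: 17.24 mg/L × 209,689 L = 3615 g cyanuric acid.

(b) Volume: 403 m³ = 403,000 L.
(b) Hardness to add: (316 − 191) = 125 mg/L as CaCO₃ × 403,000 L = 50,380 g as CaCO₃.
(b) Moles of Ca²⁺ (1 mol Ca²⁺ ≡ 1 mol CaCO₃): 50,380 / 100.1 g/mol = 503.2 mol.
(b) Mass of CaCl₂: 503.2 × 111 = 55,860 g.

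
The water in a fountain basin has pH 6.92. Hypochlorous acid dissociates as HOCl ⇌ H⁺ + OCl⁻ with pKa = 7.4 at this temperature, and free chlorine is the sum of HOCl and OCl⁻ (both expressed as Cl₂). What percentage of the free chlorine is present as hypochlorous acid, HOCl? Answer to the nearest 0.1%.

75.1%

[OCl⁻]/[HOCl] = 10^(pH − pKa) = 10^(6.92 − 7.4) = 10^-0.48 = 0.3311.
Fraction as HOCl = 1 / (1 + 0.3311) = 0.7512.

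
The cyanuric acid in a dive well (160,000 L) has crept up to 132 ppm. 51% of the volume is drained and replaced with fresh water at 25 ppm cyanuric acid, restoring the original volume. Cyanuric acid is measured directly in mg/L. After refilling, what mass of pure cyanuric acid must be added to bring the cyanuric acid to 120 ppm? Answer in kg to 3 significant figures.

6.81 kg

After draining 51% and refilling: 132 × 0.49 + 25 × 0.51 = 77.43 ppm.
Deficit to target: 120 − 77.43 = 42.57 mg/L.
Mass: 42.57 mg/L × 160,000 L = 6811 g cyanuric acid.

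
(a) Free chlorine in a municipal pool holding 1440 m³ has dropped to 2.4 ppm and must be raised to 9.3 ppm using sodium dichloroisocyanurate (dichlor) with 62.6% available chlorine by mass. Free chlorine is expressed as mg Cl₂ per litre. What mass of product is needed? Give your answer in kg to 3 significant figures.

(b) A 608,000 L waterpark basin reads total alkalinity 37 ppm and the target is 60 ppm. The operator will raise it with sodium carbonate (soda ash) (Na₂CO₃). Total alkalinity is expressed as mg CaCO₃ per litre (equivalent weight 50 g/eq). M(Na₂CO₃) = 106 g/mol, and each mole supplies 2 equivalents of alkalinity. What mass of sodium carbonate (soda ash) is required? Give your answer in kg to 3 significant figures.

(a) 15.9 kg; (b) 14.8 kg

(a) Volume: 1440 m³ = 1,440,000 L.
(a) Chlorine deficit: 9.3 − 2.4 = 6.9 ppm = 6.9 mg/L as Cl₂.
(a) Cl₂ equivalent needed: 6.9 mg/L × 1,440,000 L = 9,936,000 mg = 9936 g.
(a) Product at 62.6% available chlorine: 9936 / 0.626 = 15,870 g.

(b) Alkalinity to add: (60 − 37) = 23 mg/L as CaCO₃ × 608,000 L = 13,980 g as CaCO₃.
(b) Equivalents: 13,980 g ÷ 50 g/eq = 279.7 eq.
(b) Each mole of Na₂CO₃ supplies 2 eq, so 279.7 / 2 = 139.8 mol.
(b) Mass: 139.8 mol × 106 g/mol = 14,820 g.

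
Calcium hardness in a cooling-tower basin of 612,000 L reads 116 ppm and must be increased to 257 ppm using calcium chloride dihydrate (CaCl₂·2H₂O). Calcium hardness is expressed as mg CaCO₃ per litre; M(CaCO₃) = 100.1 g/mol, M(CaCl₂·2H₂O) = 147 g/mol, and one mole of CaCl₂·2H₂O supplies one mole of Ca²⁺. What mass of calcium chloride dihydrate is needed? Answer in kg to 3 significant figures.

Hardness to add: (257 − 116) = 141 mg/L as CaCO₃ × 612,000 L = 86,290 g as CaCO₃.
Moles of Ca²⁺ (1 mol Ca²⁺ ≡ 1 mol CaCO₃): 86,290 / 100.1 g/mol = 862.1 mol.
Mass of CaCl₂·2H₂O: 862.1 × 147 = 126,700 g.

127 kg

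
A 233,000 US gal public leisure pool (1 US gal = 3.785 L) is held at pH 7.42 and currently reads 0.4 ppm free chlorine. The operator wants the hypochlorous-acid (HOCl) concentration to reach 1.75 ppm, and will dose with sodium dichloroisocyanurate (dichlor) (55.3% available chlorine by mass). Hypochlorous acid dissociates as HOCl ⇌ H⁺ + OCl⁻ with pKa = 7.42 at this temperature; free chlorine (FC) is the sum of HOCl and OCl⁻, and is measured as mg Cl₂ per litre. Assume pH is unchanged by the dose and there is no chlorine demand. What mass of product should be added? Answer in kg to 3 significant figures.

Volume: 233,000 US gal × 3.785 L/gal = 881,905 L.
[OCl⁻]/[HOCl] = 10^(pH − pKa) = 10^(7.42 − 7.42) = 1; fraction as HOCl = 1/(1 + 1) = 0.5.
Free chlorine required for 1.75 ppm HOCl: 1.75 / 0.5 = 3.5 ppm.
FC to add: 3.5 − 0.4 = 3.1 mg/L as Cl₂.
Cl₂ equivalent: 3.1 mg/L × 881,905 L = 2734 g.
Product at 55.3% available Cl: 2734 / 0.553 = 4944 g.

4.94 kg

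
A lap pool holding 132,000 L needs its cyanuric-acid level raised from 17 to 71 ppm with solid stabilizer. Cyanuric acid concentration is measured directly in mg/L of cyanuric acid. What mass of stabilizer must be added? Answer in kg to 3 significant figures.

7.13 kg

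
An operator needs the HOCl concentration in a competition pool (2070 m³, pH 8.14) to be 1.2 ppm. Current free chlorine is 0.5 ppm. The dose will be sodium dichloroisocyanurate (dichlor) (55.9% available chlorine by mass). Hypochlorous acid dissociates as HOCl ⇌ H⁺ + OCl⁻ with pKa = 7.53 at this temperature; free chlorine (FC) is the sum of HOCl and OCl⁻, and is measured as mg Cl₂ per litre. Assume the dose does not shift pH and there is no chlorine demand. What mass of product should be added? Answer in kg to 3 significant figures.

20.7 kg

Volume: 2070 m³ = 2,070,000 L.
[OCl⁻]/[HOCl] = 10^(pH − pKa) = 10^(8.14 − 7.53) = 4.074; fraction as HOCl = 1/(1 + 4.074) = 0.1971.
Free chlorine required for 1.2 ppm HOCl: 1.2 / 0.1971 = 6.089 ppm.
FC to add: 6.089 − 0.5 = 5.589 mg/L as Cl₂.
Cl₂ equivalent: 5.589 mg/L × 2,070,000 L = 11,570 g.
Product at 55.9% available Cl: 11,570 / 0.559 = 20,690 g.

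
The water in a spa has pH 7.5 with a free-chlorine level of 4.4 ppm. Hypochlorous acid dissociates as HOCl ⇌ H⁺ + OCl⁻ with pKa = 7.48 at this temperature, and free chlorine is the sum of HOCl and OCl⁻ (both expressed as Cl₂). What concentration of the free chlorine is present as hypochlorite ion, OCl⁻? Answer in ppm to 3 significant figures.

2.25 ppm

[OCl⁻]/[HOCl] = 10^(pH − pKa) = 10^(7.5 − 7.48) = 10^0.02 = 1.047.
Fraction as HOCl = 1 / (1 + 1.047) = 0.4885.
OCl⁻ = (1 − 0.4885) × 4.4 ppm = 2.251 ppm.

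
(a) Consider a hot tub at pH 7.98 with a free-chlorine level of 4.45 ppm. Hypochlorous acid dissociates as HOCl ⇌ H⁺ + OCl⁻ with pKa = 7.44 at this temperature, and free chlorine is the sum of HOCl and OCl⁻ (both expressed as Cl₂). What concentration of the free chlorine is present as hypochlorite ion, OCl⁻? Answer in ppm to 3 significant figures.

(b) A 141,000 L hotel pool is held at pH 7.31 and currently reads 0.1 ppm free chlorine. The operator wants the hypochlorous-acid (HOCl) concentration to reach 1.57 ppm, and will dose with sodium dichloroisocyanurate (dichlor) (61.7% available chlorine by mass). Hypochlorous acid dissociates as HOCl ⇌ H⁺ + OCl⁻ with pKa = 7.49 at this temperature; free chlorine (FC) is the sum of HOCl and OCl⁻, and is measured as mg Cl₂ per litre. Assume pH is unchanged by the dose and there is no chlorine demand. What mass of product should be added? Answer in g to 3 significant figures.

(a) 3.45 ppm; (b) 573 g

(a) [OCl⁻]/[HOCl] = 10^(pH − pKa) = 10^(7.98 − 7.44) = 10^0.54 = 3.467.
(a) Fraction as HOCl = 1 / (1 + 3.467) = 0.2238.
(a) OCl⁻ = (1 − 0.2238) × 4.45 ppm = 3.454 ppm.

(b) [OCl⁻]/[HOCl] = 10^(pH − pKa) = 10^(7.31 − 7.49) = 0.6607; fraction as HOCl = 1/(1 + 0.6607) = 0.6022.
(b) Free chlorine required for 1.57 ppm HOCl: 1.57 / 0.6022 = 2.607 ppm.
(b) FC to add: 2.607 − 0.1 = 2.507 mg/L as Cl₂.
(b) Cl₂ equivalent: 2.507 mg/L × 141,000 L = 353.5 g.
(b) Product at 61.7% available Cl: 353.5 / 0.617 = 573 g.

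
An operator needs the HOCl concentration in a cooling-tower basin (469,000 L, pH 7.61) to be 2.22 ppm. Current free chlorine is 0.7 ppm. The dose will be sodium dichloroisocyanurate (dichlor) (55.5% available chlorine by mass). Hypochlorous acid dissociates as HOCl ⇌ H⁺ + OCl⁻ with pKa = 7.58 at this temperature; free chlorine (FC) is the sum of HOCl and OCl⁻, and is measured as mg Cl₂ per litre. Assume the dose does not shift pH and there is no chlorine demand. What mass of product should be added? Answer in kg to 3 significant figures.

[OCl⁻]/[HOCl] = 10^(pH − pKa) = 10^(7.61 − 7.58) = 1.072; fraction as HOCl = 1/(1 + 1.072) = 0.4827.
Free chlorine required for 2.22 ppm HOCl: 2.22 / 0.4827 = 4.599 ppm.
FC to add: 4.599 − 0.7 = 3.899 mg/L as Cl₂.
Cl₂ equivalent: 3.899 mg/L × 469,000 L = 1829 g.
Product at 55.5% available Cl: 1829 / 0.555 = 3295 g.

3.29 kg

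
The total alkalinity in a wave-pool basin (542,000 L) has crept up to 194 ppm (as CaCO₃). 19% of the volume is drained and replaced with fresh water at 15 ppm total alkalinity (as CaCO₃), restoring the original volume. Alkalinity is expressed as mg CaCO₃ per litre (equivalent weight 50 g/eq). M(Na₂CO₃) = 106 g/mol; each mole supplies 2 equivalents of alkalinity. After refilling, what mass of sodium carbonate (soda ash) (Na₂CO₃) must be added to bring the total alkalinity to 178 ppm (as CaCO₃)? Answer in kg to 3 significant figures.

After draining 19% and refilling: 194 × 0.81 + 15 × 0.19 = 159.99 ppm.
Deficit to target: 178 − 159.99 = 18.01 mg/L.
As CaCO₃: 18.01 mg/L × 542,000 L = 9761 g; ÷ 50 g/eq ÷ 2 = 97.61 mol Na₂CO₃.
Mass: 97.61 × 106 = 10,350 g.

10.3 kg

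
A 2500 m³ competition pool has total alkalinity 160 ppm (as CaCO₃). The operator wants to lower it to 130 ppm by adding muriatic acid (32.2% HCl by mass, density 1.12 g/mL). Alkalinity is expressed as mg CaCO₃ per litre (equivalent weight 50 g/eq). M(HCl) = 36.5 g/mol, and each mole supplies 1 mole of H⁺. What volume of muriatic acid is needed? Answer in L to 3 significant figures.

152 L

Volume: 2500 m³ = 2,500,000 L.
Alkalinity to neutralize: (160 − 130) = 30 mg/L as CaCO₃ × 2,500,000 L = 75,000 g as CaCO₃.
Equivalents of H⁺ required: 75,000 ÷ 50 g/eq = 1500 eq = 1500 mol HCl.
Mass of HCl: 1500 × 36.5 = 54,750 g.
Mass of 32.2% solution: 54,750 / 0.322 = 170,000 g.
Volume: 170,000 g ÷ 1.12 g/mL = 151,800 mL.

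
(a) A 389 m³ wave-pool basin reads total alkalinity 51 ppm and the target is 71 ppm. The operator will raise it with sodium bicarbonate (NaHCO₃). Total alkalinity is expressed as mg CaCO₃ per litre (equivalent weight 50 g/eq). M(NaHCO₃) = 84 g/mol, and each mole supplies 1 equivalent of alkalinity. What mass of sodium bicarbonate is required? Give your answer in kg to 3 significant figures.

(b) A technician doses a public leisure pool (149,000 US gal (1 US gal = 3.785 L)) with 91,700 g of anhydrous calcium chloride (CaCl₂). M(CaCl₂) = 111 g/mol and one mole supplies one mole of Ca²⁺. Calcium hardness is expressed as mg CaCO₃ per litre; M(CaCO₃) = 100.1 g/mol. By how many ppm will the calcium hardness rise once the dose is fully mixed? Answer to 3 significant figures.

(a) Volume: 389 m³ = 389,000 L.
(a) Alkalinity to add: (71 − 51) = 20 mg/L as CaCO₃ × 389,000 L = 7780 g as CaCO₃.
(a) Equivalents: 7780 g ÷ 50 g/eq = 155.6 eq.
(a) NaHCO₃ supplies 1 eq per mole → 155.6 mol.
(a) Mass: 155.6 mol × 84 g/mol = 13,070 g.

(b) Volume: 149,000 US gal × 3.785 L/gal = 563,965 L.
(b) Moles of Ca²⁺: 91,700 g ÷ 111 g/mol = 826.1 mol.
(b) As CaCO₃: 826.1 mol × 100.1 g/mol = 82,700 g.
(b) Rise: 82,700 g / 563,965 L × 1000 = 146.6 mg/L.

(a) 13.1 kg; (b) 147 ppm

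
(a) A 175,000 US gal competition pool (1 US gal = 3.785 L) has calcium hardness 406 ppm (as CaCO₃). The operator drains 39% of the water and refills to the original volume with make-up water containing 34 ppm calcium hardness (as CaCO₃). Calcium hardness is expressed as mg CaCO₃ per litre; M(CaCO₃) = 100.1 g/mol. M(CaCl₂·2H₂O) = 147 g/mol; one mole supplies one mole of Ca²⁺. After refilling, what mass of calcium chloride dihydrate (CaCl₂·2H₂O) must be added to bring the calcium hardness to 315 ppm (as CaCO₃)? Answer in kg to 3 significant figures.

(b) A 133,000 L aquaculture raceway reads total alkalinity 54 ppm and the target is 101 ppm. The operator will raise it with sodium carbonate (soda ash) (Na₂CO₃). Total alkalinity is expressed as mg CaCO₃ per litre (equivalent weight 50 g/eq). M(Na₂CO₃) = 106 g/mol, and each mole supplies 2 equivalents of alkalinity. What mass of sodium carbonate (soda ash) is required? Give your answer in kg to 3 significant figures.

(a) 52.6 kg; (b) 6.63 kg

(a) Volume: 175,000 US gal × 3.785 L/gal = 662,375 L.
(a) After draining 39% and refilling: 406 × 0.61 + 34 × 0.39 = 260.92 ppm.
(a) Deficit to target: 315 − 260.92 = 54.08 mg/L.
(a) As CaCO₃: 54.08 mg/L × 662,375 L = 35,820 g; ÷ 100.1 = 357.9 mol Ca²⁺.
(a) Mass: 357.9 × 147 = 52,600 g.

(b) Alkalinity to add: (101 − 54) = 47 mg/L as CaCO₃ × 133,000 L = 6251 g as CaCO₃.
(b) Equivalents: 6251 g ÷ 50 g/eq = 125 eq.
(b) Each mole of Na₂CO₃ supplies 2 eq, so 125 / 2 = 62.51 mol.
(b) Mass: 62.51 mol × 106 g/mol = 6626 g.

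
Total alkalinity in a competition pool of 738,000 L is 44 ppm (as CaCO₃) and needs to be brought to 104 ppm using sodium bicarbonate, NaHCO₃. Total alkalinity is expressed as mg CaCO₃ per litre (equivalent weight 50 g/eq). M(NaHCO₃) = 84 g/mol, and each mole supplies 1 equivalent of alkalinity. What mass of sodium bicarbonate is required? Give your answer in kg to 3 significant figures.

Alkalinity to add: (104 − 44) = 60 mg/L as CaCO₃ × 738,000 L = 44,280 g as CaCO₃.
Equivalents: 44,280 g ÷ 50 g/eq = 885.6 eq.
NaHCO₃ supplies 1 eq per mole → 885.6 mol.
Mass: 885.6 mol × 84 g/mol = 74,390 g.

74.4 kg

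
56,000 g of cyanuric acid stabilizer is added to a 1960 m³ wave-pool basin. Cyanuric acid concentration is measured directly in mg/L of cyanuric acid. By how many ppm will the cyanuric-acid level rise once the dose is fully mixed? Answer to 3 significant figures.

28.6 ppm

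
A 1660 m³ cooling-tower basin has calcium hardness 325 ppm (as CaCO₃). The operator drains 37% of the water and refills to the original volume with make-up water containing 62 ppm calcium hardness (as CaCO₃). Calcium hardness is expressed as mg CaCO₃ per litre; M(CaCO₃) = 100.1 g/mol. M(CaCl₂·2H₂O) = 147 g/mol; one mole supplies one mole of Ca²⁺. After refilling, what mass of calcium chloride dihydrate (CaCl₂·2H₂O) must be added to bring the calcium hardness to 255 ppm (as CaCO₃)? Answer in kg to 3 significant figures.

66.6 kg

Volume: 1660 m³ = 1,660,000 L.
After draining 37% and refilling: 325 × 0.63 + 62 × 0.37 = 227.69 ppm.
Deficit to target: 255 − 227.69 = 27.31 mg/L.
As CaCO₃: 27.31 mg/L × 1,660,000 L = 45,330 g; ÷ 100.1 = 452.9 mol Ca²⁺.
Mass: 452.9 × 147 = 66,580 g.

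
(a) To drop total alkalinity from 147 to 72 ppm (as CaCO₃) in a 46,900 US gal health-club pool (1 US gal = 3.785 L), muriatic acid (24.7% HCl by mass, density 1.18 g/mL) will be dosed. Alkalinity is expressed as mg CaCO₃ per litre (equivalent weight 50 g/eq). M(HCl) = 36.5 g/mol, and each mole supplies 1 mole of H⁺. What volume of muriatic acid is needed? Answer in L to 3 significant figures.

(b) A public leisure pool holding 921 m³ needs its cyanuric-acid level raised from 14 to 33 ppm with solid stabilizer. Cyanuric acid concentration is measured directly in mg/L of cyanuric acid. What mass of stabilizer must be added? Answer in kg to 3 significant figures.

(a) 33.3 L; (b) 17.5 kg

(a) Volume: 46,900 US gal × 3.785 L/gal = 177,516 L.
(a) Alkalinity to neutralize: (147 − 72) = 75 mg/L as CaCO₃ × 177,516 L = 13,310 g as CaCO₃.
(a) Equivalents of H⁺ required: 13,310 ÷ 50 g/eq = 266.3 eq = 266.3 mol HCl.
(a) Mass of HCl: 266.3 × 36.5 = 9719 g.
(a) Mass of 24.7% solution: 9719 / 0.247 = 39,350 g.
(a) Volume: 39,350 g ÷ 1.18 g/mL = 33,350 mL.

(b) Volume: 921 m³ = 921,000 L.
(b) CYA to add: (33 − 14) = 19 mg/L × 921,000 L = 17,500 g cyanuric acid.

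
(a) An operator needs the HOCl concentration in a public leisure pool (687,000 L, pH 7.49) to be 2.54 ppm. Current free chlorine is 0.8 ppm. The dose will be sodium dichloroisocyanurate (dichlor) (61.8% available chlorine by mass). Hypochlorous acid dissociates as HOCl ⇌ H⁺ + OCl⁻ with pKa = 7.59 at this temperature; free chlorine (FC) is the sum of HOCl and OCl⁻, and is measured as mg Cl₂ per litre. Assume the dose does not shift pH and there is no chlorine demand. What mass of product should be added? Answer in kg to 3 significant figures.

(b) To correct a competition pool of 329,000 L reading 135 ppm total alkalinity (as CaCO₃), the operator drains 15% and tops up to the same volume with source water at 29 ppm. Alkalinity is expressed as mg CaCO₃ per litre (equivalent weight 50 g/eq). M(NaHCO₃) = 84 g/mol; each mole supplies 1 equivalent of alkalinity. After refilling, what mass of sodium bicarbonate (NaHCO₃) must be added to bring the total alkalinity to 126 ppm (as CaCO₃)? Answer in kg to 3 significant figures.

(a) 4.18 kg; (b) 3.81 kg

(a) [OCl⁻]/[HOCl] = 10^(pH − pKa) = 10^(7.49 − 7.59) = 0.7943; fraction as HOCl = 1/(1 + 0.7943) = 0.5573.
(a) Free chlorine required for 2.54 ppm HOCl: 2.54 / 0.5573 = 4.558 ppm.
(a) FC to add: 4.558 − 0.8 = 3.758 mg/L as Cl₂.
(a) Cl₂ equivalent: 3.758 mg/L × 687,000 L = 2581 g.
(a) Product at 61.8% available Cl: 2581 / 0.618 = 4177 g.

(b) After draining 15% and refilling: 135 × 0.85 + 29 × 0.15 = 119.1 ppm.
(b) Deficit to target: 126 − 119.1 = 6.9 mg/L.
(b) As CaCO₃: 6.9 mg/L × 329,000 L = 2270 g; ÷ 50 g/eq ÷ 1 = 45.4 mol NaHCO₃.
(b) Mass: 45.4 × 84 = 3814 g.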